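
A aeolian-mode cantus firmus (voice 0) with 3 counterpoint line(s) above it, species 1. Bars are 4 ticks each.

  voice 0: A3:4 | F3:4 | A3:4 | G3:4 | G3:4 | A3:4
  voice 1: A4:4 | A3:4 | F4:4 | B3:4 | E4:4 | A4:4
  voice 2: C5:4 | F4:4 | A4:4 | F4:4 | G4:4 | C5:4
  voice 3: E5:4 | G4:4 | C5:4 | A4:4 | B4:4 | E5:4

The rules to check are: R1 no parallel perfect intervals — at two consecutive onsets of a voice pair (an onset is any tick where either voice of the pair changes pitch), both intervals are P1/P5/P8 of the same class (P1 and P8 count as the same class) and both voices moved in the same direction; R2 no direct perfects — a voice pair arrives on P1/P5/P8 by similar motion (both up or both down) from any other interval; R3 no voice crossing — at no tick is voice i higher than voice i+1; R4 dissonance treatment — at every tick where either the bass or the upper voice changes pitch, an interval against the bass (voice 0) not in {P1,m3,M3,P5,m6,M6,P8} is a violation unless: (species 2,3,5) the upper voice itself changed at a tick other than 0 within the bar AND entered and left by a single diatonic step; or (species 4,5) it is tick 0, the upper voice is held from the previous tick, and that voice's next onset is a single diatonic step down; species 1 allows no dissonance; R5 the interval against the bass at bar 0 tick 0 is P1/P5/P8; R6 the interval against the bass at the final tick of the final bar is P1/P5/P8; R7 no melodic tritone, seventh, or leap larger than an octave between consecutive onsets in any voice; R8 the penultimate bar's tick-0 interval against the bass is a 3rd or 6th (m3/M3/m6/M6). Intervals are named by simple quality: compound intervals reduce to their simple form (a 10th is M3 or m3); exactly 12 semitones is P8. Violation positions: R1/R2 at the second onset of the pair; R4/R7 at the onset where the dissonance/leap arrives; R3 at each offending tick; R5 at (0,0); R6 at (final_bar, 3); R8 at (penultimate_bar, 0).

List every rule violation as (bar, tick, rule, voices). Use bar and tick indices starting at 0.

bar 0: v0=A3 v1=A4 v2=C5 v3=E5 downbeat P5
bar 1: v0=F3 v1=A3 v2=F4 v3=G4 downbeat M2
bar 2: v0=A3 v1=F4 v2=A4 v3=C5 downbeat m3
bar 3: v0=G3 v1=B3 v2=F4 v3=A4 downbeat M2
bar 4: v0=G3 v1=E4 v2=G4 v3=B4 downbeat M3
bar 5: v0=A3 v1=A4 v2=C5 v3=E5 downbeat P5
  -> R5 @ bar 0 tick 0 v(0, 2): opens on m3
  -> R2 @ bar 1 tick 0 v(0, 2): A3/C5 m3 -> F3/F4 P8 similar
  -> R4 @ bar 1 tick 0 v(0, 3): F3/G4 M2 untreated
  -> R1 @ bar 2 tick 0 v(0, 2): F3/F4 P8 -> A3/A4 P8 similar
  -> R2 @ bar 2 tick 0 v(1, 3): A3/G4 m7 -> F4/C5 P5 similar
  -> R4 @ bar 3 tick 0 v(0, 2): G3/F4 m7 untreated
  -> R4 @ bar 3 tick 0 v(0, 3): G3/A4 M2 untreated
  -> R7 @ bar 3 tick 0 v(1,): F4->B3 leap 6st
  -> R2 @ bar 4 tick 0 v(1, 3): B3/A4 m7 -> E4/B4 P5 similar
  -> R8 @ bar 4 tick 0 v(0, 2): penult P8 not 3rd/6th
  -> R1 @ bar 5 tick 0 v(1, 3): E4/B4 P5 -> A4/E5 P5 similar
  -> R2 @ bar 5 tick 0 v(0, 1): G3/E4 M6 -> A3/A4 P8 similar
  -> R2 @ bar 5 tick 0 v(0, 3): G3/B4 M3 -> A3/E5 P5 similar
  -> R6 @ bar 5 tick 3 v(0, 2): closes on m3

(0, 0, R5, (0, 2))
(1, 0, R2, (0, 2))
(1, 0, R4, (0, 3))
(2, 0, R1, (0, 2))
(2, 0, R2, (1, 3))
(3, 0, R4, (0, 2))
(3, 0, R4, (0, 3))
(3, 0, R7, (1,))
(4, 0, R2, (1, 3))
(4, 0, R8, (0, 2))
(5, 0, R1, (1, 3))
(5, 0, R2, (0, 1))
(5, 0, R2, (0, 3))
(5, 3, R6, (0, 2))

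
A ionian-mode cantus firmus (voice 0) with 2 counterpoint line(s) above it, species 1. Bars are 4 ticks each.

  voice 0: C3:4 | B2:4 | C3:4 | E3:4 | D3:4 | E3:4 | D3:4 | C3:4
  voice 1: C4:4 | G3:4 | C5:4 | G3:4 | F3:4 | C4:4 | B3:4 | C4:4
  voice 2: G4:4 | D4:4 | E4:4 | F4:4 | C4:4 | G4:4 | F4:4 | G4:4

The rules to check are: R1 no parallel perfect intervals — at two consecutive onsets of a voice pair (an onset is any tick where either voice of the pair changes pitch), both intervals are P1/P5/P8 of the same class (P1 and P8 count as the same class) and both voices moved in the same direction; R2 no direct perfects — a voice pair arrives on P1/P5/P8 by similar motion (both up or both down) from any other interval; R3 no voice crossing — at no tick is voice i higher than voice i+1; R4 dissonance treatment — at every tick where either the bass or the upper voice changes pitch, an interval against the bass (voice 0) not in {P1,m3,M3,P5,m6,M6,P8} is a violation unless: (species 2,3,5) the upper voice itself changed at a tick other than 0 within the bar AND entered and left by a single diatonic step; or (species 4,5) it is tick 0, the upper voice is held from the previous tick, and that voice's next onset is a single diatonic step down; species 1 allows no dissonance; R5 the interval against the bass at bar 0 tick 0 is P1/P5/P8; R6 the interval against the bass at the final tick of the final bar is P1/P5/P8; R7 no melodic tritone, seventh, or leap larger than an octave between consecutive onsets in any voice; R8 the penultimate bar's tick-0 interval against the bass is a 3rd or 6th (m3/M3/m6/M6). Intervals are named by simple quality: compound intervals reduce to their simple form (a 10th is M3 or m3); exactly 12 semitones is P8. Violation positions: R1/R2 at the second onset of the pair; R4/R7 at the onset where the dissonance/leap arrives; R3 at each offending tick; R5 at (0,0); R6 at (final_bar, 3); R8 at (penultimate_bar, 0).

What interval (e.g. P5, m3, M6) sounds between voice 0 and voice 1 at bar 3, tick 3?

voice 0=E3 voice 1=G3 -> m3

m3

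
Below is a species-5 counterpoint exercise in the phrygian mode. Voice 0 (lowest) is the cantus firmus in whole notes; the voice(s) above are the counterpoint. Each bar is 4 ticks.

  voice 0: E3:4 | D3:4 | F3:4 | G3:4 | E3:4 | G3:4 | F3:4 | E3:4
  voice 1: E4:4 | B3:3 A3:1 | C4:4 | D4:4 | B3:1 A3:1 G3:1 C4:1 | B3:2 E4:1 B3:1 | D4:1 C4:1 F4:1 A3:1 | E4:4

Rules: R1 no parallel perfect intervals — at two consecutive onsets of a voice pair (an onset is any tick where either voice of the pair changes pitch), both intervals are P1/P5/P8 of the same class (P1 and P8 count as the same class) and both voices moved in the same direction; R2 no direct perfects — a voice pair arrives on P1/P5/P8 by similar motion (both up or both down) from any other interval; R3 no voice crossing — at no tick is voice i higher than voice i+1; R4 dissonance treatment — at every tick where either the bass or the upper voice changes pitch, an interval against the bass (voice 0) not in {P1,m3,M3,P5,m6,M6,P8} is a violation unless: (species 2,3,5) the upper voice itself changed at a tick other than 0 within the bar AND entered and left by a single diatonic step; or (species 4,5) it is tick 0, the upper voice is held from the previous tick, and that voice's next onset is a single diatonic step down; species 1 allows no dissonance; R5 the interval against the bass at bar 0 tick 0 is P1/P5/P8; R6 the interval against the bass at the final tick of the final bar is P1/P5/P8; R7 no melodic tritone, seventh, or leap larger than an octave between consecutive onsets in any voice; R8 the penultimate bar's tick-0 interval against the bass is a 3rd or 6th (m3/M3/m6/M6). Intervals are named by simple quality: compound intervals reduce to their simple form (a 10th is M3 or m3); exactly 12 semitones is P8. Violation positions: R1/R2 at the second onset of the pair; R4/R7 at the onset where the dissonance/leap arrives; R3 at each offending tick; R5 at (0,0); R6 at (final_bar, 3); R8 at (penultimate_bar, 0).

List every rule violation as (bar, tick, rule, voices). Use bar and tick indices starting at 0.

(2, 0, R1, (0, 1))
(3, 0, R1, (0, 1))
(4, 0, R1, (0, 1))

bar 0: v0=E3 v1=E4 downbeat P8
bar 1: v0=D3 v1=B3 downbeat M6
bar 2: v0=F3 v1=C4 downbeat P5
bar 3: v0=G3 v1=D4 downbeat P5
bar 4: v0=E3 v1=B3 downbeat P5
bar 5: v0=G3 v1=B3 downbeat M3
bar 6: v0=F3 v1=D4 downbeat M6
bar 7: v0=E3 v1=E4 downbeat P8
  -> R1 @ bar 2 tick 0 v(0, 1): D3/A3 P5 -> F3/C4 P5 similar
  -> R1 @ bar 3 tick 0 v(0, 1): F3/C4 P5 -> G3/D4 P5 similar
  -> R1 @ bar 4 tick 0 v(0, 1): G3/D4 P5 -> E3/B3 P5 similar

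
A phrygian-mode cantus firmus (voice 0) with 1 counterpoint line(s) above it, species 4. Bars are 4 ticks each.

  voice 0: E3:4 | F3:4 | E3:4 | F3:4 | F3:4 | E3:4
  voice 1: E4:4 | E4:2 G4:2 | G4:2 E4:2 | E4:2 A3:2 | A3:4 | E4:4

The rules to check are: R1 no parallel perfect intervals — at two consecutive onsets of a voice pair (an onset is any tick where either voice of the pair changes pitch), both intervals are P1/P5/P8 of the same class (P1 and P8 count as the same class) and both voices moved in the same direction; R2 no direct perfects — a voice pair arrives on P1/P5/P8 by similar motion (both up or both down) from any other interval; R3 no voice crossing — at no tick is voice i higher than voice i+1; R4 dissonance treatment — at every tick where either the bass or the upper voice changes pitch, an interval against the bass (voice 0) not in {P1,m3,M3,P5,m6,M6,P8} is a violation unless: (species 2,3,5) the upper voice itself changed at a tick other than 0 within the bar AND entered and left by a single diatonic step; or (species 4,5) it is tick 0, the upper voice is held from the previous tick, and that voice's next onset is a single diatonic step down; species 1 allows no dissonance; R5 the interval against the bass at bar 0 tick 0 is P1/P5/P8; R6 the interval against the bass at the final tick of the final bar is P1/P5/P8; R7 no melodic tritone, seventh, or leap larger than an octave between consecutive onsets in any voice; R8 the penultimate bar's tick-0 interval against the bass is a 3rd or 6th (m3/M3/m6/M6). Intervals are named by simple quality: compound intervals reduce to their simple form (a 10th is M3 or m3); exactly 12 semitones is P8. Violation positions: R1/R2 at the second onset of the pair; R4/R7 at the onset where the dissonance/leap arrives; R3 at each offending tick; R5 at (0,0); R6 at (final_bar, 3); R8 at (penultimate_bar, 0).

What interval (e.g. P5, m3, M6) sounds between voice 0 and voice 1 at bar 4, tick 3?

voice 0=F3 voice 1=A3 -> M3

M3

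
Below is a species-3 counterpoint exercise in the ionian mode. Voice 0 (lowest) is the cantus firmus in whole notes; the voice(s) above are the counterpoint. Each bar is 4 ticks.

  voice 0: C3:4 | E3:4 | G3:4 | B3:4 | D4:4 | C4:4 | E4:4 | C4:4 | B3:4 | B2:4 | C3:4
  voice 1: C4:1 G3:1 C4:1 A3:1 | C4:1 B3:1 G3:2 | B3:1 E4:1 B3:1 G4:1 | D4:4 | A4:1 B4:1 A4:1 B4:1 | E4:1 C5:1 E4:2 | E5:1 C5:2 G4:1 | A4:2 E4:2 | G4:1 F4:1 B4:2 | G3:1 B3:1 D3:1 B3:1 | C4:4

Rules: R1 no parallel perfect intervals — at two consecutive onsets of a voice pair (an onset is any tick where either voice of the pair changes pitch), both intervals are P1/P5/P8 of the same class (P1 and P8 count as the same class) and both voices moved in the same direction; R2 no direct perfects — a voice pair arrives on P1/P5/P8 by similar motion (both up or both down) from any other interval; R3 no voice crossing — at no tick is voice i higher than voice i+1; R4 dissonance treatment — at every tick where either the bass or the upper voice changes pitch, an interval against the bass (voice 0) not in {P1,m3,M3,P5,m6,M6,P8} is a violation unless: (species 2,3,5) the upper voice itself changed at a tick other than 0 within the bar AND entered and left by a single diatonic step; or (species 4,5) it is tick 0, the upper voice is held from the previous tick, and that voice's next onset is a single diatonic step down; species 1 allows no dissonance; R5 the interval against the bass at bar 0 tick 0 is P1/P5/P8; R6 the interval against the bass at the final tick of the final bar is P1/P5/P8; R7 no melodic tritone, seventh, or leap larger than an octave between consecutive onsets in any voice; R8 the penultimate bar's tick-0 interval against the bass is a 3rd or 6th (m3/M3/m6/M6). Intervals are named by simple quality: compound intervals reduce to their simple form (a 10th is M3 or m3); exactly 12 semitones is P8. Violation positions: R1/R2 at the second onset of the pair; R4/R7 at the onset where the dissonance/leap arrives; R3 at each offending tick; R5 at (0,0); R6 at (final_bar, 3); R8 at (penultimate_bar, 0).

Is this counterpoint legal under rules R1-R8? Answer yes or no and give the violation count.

No (6 violations)

bar 0: v0=C3 v1=C4 (P8)
bar 1: v0=E3 v1=C4 (m6)
bar 2: v0=G3 v1=B3 (M3)
bar 3: v0=B3 v1=D4 (m3)
bar 4: v0=D4 v1=A4 (P5)
bar 5: v0=C4 v1=E4 (M3)
bar 6: v0=E4 v1=E5 (P8)
bar 7: v0=C4 v1=A4 (M6)
bar 8: v0=B3 v1=G4 (m6)
bar 9: v0=B2 v1=G3 (m6)
bar 10: v0=C3 v1=C4 (P8)
  R2 @ bar4.0: B3/D4 m3 -> D4/A4 P5 similar
  R2 @ bar6.0: C4/E4 M3 -> E4/E5 P8 similar
  R4 @ bar8.1: B3/F4 TT untreated
  R7 @ bar8.2: F4->B4 leap 6st
  R7 @ bar9.0: B4->G3 leap 16st
  R1 @ bar10.0: B2/B3 P8 -> C3/C4 P8 similar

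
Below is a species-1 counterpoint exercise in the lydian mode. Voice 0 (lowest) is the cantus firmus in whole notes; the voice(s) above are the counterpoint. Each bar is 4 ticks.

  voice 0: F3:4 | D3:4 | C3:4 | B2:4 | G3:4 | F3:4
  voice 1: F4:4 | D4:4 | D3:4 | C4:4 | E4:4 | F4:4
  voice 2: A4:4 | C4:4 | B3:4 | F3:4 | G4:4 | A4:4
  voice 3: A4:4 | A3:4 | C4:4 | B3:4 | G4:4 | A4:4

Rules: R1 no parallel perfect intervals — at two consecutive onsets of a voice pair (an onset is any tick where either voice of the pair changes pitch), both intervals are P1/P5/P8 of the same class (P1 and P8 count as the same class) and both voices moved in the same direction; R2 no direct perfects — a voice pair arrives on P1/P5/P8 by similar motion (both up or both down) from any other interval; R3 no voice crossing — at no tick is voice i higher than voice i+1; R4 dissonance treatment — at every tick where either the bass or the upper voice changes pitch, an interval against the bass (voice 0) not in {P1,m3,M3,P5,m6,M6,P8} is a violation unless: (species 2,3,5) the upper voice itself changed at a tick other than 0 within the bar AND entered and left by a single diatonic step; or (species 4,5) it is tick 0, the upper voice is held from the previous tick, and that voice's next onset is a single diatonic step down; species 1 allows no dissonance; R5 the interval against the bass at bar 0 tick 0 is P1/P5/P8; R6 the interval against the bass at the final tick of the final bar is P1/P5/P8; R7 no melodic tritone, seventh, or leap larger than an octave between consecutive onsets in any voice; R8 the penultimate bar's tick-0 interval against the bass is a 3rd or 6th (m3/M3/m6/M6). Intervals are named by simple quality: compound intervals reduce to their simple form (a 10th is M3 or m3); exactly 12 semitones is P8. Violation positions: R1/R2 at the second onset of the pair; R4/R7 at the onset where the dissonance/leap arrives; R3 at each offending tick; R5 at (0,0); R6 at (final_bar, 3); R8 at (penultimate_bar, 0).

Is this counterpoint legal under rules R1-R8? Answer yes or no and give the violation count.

bar 0: v0=F3 v1=F4 v2=A4 v3=A4 (M3)
bar 1: v0=D3 v1=D4 v2=C4 v3=A3 (P5)
bar 2: v0=C3 v1=D3 v2=B3 v3=C4 (P8)
bar 3: v0=B2 v1=C4 v2=F3 v3=B3 (P8)
bar 4: v0=G3 v1=E4 v2=G4 v3=G4 (P8)
bar 5: v0=F3 v1=F4 v2=A4 v3=A4 (M3)
  R5 @ bar0.0: opens on M3
  R5 @ bar0.0: opens on M3
  R1 @ bar1.0: F3/F4 P8 -> D3/D4 P8 similar
  R2 @ bar1.0: F3/A4 M3 -> D3/A3 P5 similar
  R3 @ bar1.0: D4 above C4
  R3 @ bar1.0: C4 above A3
  R4 @ bar1.0: D3/C4 m7 untreated
  R3 @ bar1.1: D4 above C4
  R3 @ bar1.1: C4 above A3
  R3 @ bar1.2: D4 above C4
  R3 @ bar1.2: C4 above A3
  R3 @ bar1.3: D4 above C4
  R3 @ bar1.3: C4 above A3
  R4 @ bar2.0: C3/D3 M2 untreated
  R4 @ bar2.0: C3/B3 M7 untreated
  R1 @ bar3.0: C3/C4 P8 -> B2/B3 P8 similar
  R3 @ bar3.0: C4 above F3
  R4 @ bar3.0: B2/C4 m2 untreated
  R4 @ bar3.0: B2/F3 TT untreated
  R7 @ bar3.0: D3->C4 leap 10st
  R7 @ bar3.0: B3->F3 leap 6st
  R3 @ bar3.1: C4 above F3
  R3 @ bar3.2: C4 above F3
  R3 @ bar3.3: C4 above F3
  R1 @ bar4.0: B2/B3 P8 -> G3/G4 P8 similar
  R2 @ bar4.0: B2/F3 TT -> G3/G4 P8 similar
  R2 @ bar4.0: F3/B3 TT -> G4/G4 P1 similar
  R7 @ bar4.0: F3->G4 leap 14st
  R8 @ bar4.0: penult P8 not 3rd/6th
  R8 @ bar4.0: penult P8 not 3rd/6th
  R1 @ bar5.0: G4/G4 P1 -> A4/A4 P1 similar
  R6 @ bar5.3: closes on M3
  R6 @ bar5.3: closes on M3

No (33 violations)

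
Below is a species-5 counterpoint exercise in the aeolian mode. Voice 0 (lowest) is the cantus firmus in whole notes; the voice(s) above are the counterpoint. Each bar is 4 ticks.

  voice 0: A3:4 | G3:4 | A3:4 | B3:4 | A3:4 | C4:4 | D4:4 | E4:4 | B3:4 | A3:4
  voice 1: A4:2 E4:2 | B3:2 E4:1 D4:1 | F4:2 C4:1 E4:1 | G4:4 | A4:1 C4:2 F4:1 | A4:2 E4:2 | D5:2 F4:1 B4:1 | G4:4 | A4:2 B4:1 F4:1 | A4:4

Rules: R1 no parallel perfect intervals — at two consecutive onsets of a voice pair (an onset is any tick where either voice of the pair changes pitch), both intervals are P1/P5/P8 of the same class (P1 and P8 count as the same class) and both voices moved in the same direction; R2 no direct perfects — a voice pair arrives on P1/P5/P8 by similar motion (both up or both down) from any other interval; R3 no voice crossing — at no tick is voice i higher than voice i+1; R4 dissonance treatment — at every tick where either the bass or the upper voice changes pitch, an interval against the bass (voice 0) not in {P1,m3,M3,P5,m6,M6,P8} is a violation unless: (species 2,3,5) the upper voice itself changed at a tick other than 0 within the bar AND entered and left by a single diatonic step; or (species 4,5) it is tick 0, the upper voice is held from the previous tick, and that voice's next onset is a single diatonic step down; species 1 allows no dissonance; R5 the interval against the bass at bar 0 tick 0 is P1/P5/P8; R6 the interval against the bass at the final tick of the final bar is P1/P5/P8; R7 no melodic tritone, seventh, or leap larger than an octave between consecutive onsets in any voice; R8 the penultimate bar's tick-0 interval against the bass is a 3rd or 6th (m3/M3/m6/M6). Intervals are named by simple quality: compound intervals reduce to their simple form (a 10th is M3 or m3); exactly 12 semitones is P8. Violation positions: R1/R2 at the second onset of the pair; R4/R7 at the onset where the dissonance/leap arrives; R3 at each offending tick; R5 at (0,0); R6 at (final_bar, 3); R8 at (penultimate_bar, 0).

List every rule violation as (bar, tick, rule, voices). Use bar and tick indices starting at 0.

(6, 0, R2, (0, 1))
(6, 0, R7, (1,))
(6, 3, R7, (1,))
(8, 0, R4, (0, 1))
(8, 0, R8, (0, 1))
(8, 3, R4, (0, 1))
(8, 3, R7, (1,))

bar 0: v0=A3 v1=A4 downbeat P8
bar 1: v0=G3 v1=B3 downbeat M3
bar 2: v0=A3 v1=F4 downbeat m6
bar 3: v0=B3 v1=G4 downbeat m6
bar 4: v0=A3 v1=A4 downbeat P8
bar 5: v0=C4 v1=A4 downbeat M6
bar 6: v0=D4 v1=D5 downbeat P8
bar 7: v0=E4 v1=G4 downbeat m3
bar 8: v0=B3 v1=A4 downbeat m7
bar 9: v0=A3 v1=A4 downbeat P8
  -> R2 @ bar 6 tick 0 v(0, 1): C4/E4 M3 -> D4/D5 P8 similar
  -> R7 @ bar 6 tick 0 v(1,): E4->D5 leap 10st
  -> R7 @ bar 6 tick 3 v(1,): F4->B4 leap 6st
  -> R4 @ bar 8 tick 0 v(0, 1): B3/A4 m7 untreated
  -> R8 @ bar 8 tick 0 v(0, 1): penult m7 not 3rd/6th
  -> R4 @ bar 8 tick 3 v(0, 1): B3/F4 TT untreated
  -> R7 @ bar 8 tick 3 v(1,): B4->F4 leap 6st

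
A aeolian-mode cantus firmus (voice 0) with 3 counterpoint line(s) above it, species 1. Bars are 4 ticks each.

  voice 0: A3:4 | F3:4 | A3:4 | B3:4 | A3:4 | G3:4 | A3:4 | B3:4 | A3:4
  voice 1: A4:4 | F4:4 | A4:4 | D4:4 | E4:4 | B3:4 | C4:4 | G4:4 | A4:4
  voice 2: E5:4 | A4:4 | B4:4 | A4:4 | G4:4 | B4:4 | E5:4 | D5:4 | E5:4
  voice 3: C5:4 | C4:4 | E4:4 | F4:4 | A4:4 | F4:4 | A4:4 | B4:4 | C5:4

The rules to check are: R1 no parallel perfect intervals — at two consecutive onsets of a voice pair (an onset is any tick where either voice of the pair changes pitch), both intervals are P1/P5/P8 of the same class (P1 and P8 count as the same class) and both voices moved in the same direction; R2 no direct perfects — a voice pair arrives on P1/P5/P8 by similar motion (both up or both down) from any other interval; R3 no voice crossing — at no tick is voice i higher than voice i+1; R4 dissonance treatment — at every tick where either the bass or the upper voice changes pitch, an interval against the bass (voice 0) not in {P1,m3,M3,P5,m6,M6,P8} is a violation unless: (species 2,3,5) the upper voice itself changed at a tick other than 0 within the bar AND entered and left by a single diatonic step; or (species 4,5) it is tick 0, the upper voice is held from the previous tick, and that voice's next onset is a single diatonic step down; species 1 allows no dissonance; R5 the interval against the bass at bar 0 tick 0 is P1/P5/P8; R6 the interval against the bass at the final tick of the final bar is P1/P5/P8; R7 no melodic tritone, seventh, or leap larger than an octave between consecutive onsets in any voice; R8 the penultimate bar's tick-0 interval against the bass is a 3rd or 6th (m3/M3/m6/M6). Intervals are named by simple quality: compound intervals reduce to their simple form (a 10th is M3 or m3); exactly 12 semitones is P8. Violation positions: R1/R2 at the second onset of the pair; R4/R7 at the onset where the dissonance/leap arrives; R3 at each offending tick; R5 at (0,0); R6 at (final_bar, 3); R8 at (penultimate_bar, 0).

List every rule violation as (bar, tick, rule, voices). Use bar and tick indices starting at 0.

(0, 0, R3, (2, 3))
(0, 0, R5, (0, 3))
(0, 1, R3, (2, 3))
(0, 2, R3, (2, 3))
(0, 3, R3, (2, 3))
(1, 0, R1, (0, 1))
(1, 0, R2, (0, 3))
(1, 0, R3, (2, 3))
(1, 1, R3, (2, 3))
(1, 2, R3, (2, 3))
(1, 3, R3, (2, 3))
(2, 0, R1, (0, 1))
(2, 0, R1, (0, 3))
(2, 0, R2, (2, 3))
(2, 0, R3, (2, 3))
(2, 0, R4, (0, 2))
(2, 1, R3, (2, 3))
(2, 2, R3, (2, 3))
(2, 3, R3, (2, 3))
(3, 0, R2, (1, 2))
(3, 0, R3, (2, 3))
(3, 0, R4, (0, 2))
(3, 0, R4, (0, 3))
(3, 1, R3, (2, 3))
(3, 2, R3, (2, 3))
(3, 3, R3, (2, 3))
(4, 0, R4, (0, 2))
(5, 0, R3, (2, 3))
(5, 0, R4, (0, 3))
(5, 1, R3, (2, 3))
(5, 2, R3, (2, 3))
(5, 3, R3, (2, 3))
(6, 0, R2, (0, 2))
(6, 0, R2, (0, 3))
(6, 0, R2, (2, 3))
(6, 0, R3, (2, 3))
(6, 1, R3, (2, 3))
(6, 2, R3, (2, 3))
(6, 3, R3, (2, 3))
(7, 0, R1, (0, 3))
(7, 0, R3, (2, 3))
(7, 0, R8, (0, 3))
(7, 1, R3, (2, 3))
(7, 2, R3, (2, 3))
(7, 3, R3, (2, 3))
(8, 0, R1, (1, 2))
(8, 0, R3, (2, 3))
(8, 1, R3, (2, 3))
(8, 2, R3, (2, 3))
(8, 3, R3, (2, 3))
(8, 3, R6, (0, 3))

bar 0: v0=A3 v1=A4 v2=E5 v3=C5 downbeat m3
bar 1: v0=F3 v1=F4 v2=A4 v3=C4 downbeat P5
bar 2: v0=A3 v1=A4 v2=B4 v3=E4 downbeat P5
bar 3: v0=B3 v1=D4 v2=A4 v3=F4 downbeat TT
bar 4: v0=A3 v1=E4 v2=G4 v3=A4 downbeat P8
bar 5: v0=G3 v1=B3 v2=B4 v3=F4 downbeat m7
bar 6: v0=A3 v1=C4 v2=E5 v3=A4 downbeat P8
bar 7: v0=B3 v1=G4 v2=D5 v3=B4 downbeat P8
bar 8: v0=A3 v1=A4 v2=E5 v3=C5 downbeat m3
  -> R3 @ bar 0 tick 0 v(2, 3): E5 above C5
  -> R5 @ bar 0 tick 0 v(0, 3): opens on m3
  -> R3 @ bar 0 tick 1 v(2, 3): E5 above C5
  -> R3 @ bar 0 tick 2 v(2, 3): E5 above C5
  -> R3 @ bar 0 tick 3 v(2, 3): E5 above C5
  -> R1 @ bar 1 tick 0 v(0, 1): A3/A4 P8 -> F3/F4 P8 similar
  -> R2 @ bar 1 tick 0 v(0, 3): A3/C5 m3 -> F3/C4 P5 similar
  -> R3 @ bar 1 tick 0 v(2, 3): A4 above C4
  -> R3 @ bar 1 tick 1 v(2, 3): A4 above C4
  -> R3 @ bar 1 tick 2 v(2, 3): A4 above C4
  -> R3 @ bar 1 tick 3 v(2, 3): A4 above C4
  -> R1 @ bar 2 tick 0 v(0, 1): F3/F4 P8 -> A3/A4 P8 similar
  -> R1 @ bar 2 tick 0 v(0, 3): F3/C4 P5 -> A3/E4 P5 similar
  -> R2 @ bar 2 tick 0 v(2, 3): A4/C4 M6 -> B4/E4 P5 similar
  -> R3 @ bar 2 tick 0 v(2, 3): B4 above E4
  -> R4 @ bar 2 tick 0 v(0, 2): A3/B4 M2 untreated
  -> R3 @ bar 2 tick 1 v(2, 3): B4 above E4
  -> R3 @ bar 2 tick 2 v(2, 3): B4 above E4
  -> R3 @ bar 2 tick 3 v(2, 3): B4 above E4
  -> R2 @ bar 3 tick 0 v(1, 2): A4/B4 M2 -> D4/A4 P5 similar
  -> R3 @ bar 3 tick 0 v(2, 3): A4 above F4
  -> R4 @ bar 3 tick 0 v(0, 2): B3/A4 m7 untreated
  -> R4 @ bar 3 tick 0 v(0, 3): B3/F4 TT untreated
  -> R3 @ bar 3 tick 1 v(2, 3): A4 above F4
  -> R3 @ bar 3 tick 2 v(2, 3): A4 above F4
  -> R3 @ bar 3 tick 3 v(2, 3): A4 above F4
  -> R4 @ bar 4 tick 0 v(0, 2): A3/G4 m7 untreated
  -> R3 @ bar 5 tick 0 v(2, 3): B4 above F4
  -> R4 @ bar 5 tick 0 v(0, 3): G3/F4 m7 untreated
  -> R3 @ bar 5 tick 1 v(2, 3): B4 above F4
  -> R3 @ bar 5 tick 2 v(2, 3): B4 above F4
  -> R3 @ bar 5 tick 3 v(2, 3): B4 above F4
  -> R2 @ bar 6 tick 0 v(0, 2): G3/B4 M3 -> A3/E5 P5 similar
  -> R2 @ bar 6 tick 0 v(0, 3): G3/F4 m7 -> A3/A4 P8 similar
  -> R2 @ bar 6 tick 0 v(2, 3): B4/F4 TT -> E5/A4 P5 similar
  -> R3 @ bar 6 tick 0 v(2, 3): E5 above A4
  -> R3 @ bar 6 tick 1 v(2, 3): E5 above A4
  -> R3 @ bar 6 tick 2 v(2, 3): E5 above A4
  -> R3 @ bar 6 tick 3 v(2, 3): E5 above A4
  -> R1 @ bar 7 tick 0 v(0, 3): A3/A4 P8 -> B3/B4 P8 similar
  -> R3 @ bar 7 tick 0 v(2, 3): D5 above B4
  -> R8 @ bar 7 tick 0 v(0, 3): penult P8 not 3rd/6th
  -> R3 @ bar 7 tick 1 v(2, 3): D5 above B4
  -> R3 @ bar 7 tick 2 v(2, 3): D5 above B4
  -> R3 @ bar 7 tick 3 v(2, 3): D5 above B4
  -> R1 @ bar 8 tick 0 v(1, 2): G4/D5 P5 -> A4/E5 P5 similar
  -> R3 @ bar 8 tick 0 v(2, 3): E5 above C5
  -> R3 @ bar 8 tick 1 v(2, 3): E5 above C5
  -> R3 @ bar 8 tick 2 v(2, 3): E5 above C5
  -> R3 @ bar 8 tick 3 v(2, 3): E5 above C5
  -> R6 @ bar 8 tick 3 v(0, 3): closes on m3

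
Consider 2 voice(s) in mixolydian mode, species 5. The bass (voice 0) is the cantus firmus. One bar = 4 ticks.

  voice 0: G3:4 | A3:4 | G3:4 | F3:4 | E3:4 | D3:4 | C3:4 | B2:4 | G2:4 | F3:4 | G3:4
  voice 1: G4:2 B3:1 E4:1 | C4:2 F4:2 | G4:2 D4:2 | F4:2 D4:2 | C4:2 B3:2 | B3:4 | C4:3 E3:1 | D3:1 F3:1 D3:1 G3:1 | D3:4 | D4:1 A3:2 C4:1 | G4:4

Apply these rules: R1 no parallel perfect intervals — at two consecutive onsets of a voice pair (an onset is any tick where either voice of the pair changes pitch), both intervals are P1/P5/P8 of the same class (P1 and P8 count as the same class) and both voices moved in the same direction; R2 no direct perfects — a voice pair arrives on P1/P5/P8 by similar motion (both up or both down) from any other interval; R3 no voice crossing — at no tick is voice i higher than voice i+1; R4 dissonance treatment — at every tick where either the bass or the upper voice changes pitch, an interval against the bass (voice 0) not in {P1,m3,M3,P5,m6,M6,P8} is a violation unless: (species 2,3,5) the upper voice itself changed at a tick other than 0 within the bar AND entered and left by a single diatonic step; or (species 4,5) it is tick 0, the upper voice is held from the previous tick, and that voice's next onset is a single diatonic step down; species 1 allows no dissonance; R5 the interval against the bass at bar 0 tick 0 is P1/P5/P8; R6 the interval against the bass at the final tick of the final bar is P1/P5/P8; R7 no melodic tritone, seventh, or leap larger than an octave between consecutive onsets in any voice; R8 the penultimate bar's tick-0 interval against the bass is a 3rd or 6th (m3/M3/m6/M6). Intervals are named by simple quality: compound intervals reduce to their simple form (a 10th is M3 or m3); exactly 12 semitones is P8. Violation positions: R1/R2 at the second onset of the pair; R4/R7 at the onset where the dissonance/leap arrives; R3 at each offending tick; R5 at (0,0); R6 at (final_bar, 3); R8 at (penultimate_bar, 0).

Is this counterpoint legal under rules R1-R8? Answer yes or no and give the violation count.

No (4 violations)

bar 0: v0=G3 v1=G4 (P8)
bar 1: v0=A3 v1=C4 (m3)
bar 2: v0=G3 v1=G4 (P8)
bar 3: v0=F3 v1=F4 (P8)
bar 4: v0=E3 v1=C4 (m6)
bar 5: v0=D3 v1=B3 (M6)
bar 6: v0=C3 v1=C4 (P8)
bar 7: v0=B2 v1=D3 (m3)
bar 8: v0=G2 v1=D3 (P5)
bar 9: v0=F3 v1=D4 (M6)
bar 10: v0=G3 v1=G4 (P8)
  R4 @ bar7.1: B2/F3 TT untreated
  R2 @ bar8.0: B2/G3 m6 -> G2/D3 P5 similar
  R7 @ bar9.0: G2->F3 leap 10st
  R2 @ bar10.0: F3/C4 P5 -> G3/G4 P8 similar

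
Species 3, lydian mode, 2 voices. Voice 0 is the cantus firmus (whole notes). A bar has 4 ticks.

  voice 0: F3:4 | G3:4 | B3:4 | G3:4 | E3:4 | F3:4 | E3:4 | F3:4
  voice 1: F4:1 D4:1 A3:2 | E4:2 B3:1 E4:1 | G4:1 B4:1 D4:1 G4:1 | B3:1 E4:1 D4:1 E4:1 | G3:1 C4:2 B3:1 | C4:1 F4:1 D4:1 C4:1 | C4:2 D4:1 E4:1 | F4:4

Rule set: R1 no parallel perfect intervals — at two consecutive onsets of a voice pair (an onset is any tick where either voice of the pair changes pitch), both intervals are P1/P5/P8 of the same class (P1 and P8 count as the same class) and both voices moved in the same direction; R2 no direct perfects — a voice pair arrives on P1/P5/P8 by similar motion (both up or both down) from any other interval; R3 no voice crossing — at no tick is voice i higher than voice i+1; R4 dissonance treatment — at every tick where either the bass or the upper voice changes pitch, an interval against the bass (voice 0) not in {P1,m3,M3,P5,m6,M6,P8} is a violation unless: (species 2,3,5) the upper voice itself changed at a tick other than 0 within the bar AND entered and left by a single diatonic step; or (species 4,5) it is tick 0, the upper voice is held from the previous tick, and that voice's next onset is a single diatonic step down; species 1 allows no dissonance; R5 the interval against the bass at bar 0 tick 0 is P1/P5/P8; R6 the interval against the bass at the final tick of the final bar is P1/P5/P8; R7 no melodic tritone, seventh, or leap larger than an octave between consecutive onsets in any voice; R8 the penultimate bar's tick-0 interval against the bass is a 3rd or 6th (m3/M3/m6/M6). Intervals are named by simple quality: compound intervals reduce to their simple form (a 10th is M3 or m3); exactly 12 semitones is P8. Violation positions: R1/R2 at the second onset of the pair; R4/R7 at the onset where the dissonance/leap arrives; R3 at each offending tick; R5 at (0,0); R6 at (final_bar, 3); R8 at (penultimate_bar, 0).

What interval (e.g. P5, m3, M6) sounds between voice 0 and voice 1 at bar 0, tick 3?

M3

voice 0=F3 voice 1=A3 -> M3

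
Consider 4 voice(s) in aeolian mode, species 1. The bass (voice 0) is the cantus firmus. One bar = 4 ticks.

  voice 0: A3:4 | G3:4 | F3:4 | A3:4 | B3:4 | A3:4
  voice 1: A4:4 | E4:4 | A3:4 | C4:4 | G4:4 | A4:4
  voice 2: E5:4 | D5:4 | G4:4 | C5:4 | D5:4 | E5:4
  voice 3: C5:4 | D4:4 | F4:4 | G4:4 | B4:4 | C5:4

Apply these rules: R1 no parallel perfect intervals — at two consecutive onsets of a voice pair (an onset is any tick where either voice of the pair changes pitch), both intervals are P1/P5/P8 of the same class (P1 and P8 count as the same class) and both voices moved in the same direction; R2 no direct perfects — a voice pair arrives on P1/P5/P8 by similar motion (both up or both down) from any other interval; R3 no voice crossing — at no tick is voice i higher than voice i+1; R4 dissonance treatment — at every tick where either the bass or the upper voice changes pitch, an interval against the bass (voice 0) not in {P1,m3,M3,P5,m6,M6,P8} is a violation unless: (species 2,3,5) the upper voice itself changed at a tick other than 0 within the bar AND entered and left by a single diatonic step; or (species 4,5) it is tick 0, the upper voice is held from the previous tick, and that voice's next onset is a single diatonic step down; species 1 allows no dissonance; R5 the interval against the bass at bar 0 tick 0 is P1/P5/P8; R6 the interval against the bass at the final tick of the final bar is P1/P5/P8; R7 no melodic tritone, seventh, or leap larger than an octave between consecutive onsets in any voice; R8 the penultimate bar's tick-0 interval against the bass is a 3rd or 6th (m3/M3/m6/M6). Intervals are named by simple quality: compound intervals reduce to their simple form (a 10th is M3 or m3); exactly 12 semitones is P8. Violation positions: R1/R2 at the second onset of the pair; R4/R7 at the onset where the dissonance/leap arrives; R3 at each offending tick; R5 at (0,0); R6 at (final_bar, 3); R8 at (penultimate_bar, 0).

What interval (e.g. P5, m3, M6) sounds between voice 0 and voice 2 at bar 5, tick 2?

voice 0=A3 voice 2=E5 -> P5

P5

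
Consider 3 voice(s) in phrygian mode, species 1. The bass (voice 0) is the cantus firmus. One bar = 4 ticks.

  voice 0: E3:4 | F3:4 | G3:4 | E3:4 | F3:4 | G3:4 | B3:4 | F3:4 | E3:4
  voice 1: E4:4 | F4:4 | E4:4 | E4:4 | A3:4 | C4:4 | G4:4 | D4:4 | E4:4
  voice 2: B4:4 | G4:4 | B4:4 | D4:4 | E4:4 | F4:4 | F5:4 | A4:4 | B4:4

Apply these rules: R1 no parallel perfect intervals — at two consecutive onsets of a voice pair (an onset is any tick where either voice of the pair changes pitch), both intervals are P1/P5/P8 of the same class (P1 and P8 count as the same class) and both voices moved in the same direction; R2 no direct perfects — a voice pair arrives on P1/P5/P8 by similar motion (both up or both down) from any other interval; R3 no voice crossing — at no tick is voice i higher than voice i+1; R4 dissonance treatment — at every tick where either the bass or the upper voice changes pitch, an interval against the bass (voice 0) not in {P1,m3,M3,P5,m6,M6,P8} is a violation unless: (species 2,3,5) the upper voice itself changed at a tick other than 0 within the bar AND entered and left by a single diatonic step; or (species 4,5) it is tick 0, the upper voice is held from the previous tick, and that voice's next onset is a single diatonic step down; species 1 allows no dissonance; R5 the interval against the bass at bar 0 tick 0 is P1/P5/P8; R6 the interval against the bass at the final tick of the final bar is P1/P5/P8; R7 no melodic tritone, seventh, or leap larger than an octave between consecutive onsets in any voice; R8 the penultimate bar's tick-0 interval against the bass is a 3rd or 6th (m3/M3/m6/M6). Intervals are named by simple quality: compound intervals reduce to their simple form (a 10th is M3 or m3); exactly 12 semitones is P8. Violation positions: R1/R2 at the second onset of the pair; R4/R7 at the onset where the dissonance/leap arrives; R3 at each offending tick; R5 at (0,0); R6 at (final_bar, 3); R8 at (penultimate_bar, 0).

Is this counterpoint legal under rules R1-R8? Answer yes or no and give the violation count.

bar 0: v0=E3 v1=E4 v2=B4 (P5)
bar 1: v0=F3 v1=F4 v2=G4 (M2)
bar 2: v0=G3 v1=E4 v2=B4 (M3)
bar 3: v0=E3 v1=E4 v2=D4 (m7)
bar 4: v0=F3 v1=A3 v2=E4 (M7)
bar 5: v0=G3 v1=C4 v2=F4 (m7)
bar 6: v0=B3 v1=G4 v2=F5 (TT)
bar 7: v0=F3 v1=D4 v2=A4 (M3)
bar 8: v0=E3 v1=E4 v2=B4 (P5)
  R1 @ bar1.0: E3/E4 P8 -> F3/F4 P8 similar
  R4 @ bar1.0: F3/G4 M2 untreated
  R3 @ bar3.0: E4 above D4
  R4 @ bar3.0: E3/D4 m7 untreated
  R3 @ bar3.1: E4 above D4
  R3 @ bar3.2: E4 above D4
  R3 @ bar3.3: E4 above D4
  R4 @ bar4.0: F3/E4 M7 untreated
  R4 @ bar5.0: G3/C4 P4 untreated
  R4 @ bar5.0: G3/F4 m7 untreated
  R4 @ bar6.0: B3/F5 TT untreated
  R2 @ bar7.0: G4/F5 m7 -> D4/A4 P5 similar
  R7 @ bar7.0: B3->F3 leap 6st
  R1 @ bar8.0: D4/A4 P5 -> E4/B4 P5 similar

No (14 violations)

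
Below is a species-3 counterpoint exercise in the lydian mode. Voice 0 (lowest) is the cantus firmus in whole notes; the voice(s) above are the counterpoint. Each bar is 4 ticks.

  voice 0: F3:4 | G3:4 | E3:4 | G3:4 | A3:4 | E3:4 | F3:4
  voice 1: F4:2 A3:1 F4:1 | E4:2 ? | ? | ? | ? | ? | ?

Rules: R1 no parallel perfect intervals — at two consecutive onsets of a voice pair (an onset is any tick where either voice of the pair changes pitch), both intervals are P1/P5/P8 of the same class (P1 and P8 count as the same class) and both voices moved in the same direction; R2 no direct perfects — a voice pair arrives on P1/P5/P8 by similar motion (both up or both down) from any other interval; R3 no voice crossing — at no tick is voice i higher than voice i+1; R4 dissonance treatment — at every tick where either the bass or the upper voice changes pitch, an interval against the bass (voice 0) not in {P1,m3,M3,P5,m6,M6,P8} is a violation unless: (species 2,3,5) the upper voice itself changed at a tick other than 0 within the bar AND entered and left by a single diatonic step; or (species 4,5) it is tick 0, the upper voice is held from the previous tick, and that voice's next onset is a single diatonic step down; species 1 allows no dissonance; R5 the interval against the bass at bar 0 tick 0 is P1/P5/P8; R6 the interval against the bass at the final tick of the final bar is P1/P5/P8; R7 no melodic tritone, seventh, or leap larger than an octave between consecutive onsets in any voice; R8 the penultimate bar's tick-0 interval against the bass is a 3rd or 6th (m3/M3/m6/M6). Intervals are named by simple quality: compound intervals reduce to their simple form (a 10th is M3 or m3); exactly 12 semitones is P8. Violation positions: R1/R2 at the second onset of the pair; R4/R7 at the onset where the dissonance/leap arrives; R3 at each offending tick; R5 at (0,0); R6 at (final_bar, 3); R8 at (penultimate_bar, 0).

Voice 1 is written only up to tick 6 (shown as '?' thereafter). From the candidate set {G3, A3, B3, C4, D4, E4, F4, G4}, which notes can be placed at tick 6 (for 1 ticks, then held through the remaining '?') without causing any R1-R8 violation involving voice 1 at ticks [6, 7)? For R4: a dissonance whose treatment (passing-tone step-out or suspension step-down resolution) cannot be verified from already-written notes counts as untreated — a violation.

G3: legal
A3: violates R4
B3: legal
C4: violates R4
D4: legal
E4: legal
F4: violates R4
G4: legal

{B3, D4, E4, G3, G4}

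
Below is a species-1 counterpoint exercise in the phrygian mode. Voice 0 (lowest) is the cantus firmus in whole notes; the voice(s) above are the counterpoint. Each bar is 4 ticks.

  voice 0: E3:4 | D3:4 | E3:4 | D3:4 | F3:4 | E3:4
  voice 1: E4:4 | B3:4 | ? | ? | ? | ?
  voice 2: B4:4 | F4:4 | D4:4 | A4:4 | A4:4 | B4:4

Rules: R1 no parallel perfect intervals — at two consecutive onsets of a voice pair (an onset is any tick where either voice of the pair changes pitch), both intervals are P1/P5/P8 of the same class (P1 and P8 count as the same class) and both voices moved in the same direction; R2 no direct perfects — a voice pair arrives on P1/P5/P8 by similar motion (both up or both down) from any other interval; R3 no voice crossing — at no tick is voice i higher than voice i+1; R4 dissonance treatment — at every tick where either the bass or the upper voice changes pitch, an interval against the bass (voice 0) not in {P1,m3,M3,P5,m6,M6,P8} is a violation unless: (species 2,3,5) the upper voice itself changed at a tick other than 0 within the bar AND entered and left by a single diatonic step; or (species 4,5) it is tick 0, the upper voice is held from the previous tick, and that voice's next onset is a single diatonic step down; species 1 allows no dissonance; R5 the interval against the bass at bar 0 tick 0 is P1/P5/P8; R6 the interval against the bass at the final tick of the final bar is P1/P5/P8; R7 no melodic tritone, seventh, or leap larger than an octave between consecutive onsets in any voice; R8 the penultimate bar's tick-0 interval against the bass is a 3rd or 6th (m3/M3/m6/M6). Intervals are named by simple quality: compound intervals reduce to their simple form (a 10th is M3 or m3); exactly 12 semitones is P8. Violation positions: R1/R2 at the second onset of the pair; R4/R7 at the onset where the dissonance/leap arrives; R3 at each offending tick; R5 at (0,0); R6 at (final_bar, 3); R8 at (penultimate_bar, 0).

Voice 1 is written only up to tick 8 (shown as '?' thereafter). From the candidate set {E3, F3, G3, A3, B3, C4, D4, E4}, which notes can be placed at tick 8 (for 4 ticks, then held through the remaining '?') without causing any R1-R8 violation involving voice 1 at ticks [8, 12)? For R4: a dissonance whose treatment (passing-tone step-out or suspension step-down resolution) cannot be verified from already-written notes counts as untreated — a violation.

E3: legal
F3: violates R4,R7
G3: violates R2
A3: violates R4
B3: legal
C4: legal
D4: violates R4
E4: violates R2,R3

{B3, C4, E3}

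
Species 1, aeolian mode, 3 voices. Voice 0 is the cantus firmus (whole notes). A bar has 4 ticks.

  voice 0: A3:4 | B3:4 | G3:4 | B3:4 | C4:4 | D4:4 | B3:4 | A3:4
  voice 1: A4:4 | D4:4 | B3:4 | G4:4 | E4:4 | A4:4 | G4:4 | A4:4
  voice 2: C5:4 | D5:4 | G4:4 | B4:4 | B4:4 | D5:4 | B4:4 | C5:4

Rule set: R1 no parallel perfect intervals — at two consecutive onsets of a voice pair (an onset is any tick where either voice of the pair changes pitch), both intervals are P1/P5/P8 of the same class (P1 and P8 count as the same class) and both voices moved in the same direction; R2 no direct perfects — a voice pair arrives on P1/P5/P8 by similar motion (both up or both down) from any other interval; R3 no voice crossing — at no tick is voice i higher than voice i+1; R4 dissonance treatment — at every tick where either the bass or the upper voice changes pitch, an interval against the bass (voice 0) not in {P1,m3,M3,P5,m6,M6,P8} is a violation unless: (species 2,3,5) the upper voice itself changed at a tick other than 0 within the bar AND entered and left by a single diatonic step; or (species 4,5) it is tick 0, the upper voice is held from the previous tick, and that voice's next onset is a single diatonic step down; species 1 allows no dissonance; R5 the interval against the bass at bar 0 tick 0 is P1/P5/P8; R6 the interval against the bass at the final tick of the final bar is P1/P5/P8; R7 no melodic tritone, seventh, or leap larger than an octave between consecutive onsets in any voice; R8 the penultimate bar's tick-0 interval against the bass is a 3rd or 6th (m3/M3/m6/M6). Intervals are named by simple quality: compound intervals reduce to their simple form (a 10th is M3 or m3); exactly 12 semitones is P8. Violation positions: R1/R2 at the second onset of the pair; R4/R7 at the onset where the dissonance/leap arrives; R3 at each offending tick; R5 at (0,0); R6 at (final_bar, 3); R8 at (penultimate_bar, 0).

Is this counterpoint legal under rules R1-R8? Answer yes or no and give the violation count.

bar 0: v0=A3 v1=A4 v2=C5 (m3)
bar 1: v0=B3 v1=D4 v2=D5 (m3)
bar 2: v0=G3 v1=B3 v2=G4 (P8)
bar 3: v0=B3 v1=G4 v2=B4 (P8)
bar 4: v0=C4 v1=E4 v2=B4 (M7)
bar 5: v0=D4 v1=A4 v2=D5 (P8)
bar 6: v0=B3 v1=G4 v2=B4 (P8)
bar 7: v0=A3 v1=A4 v2=C5 (m3)
  R5 @ bar0.0: opens on m3
  R2 @ bar2.0: B3/D5 m3 -> G3/G4 P8 similar
  R1 @ bar3.0: G3/G4 P8 -> B3/B4 P8 similar
  R4 @ bar4.0: C4/B4 M7 untreated
  R2 @ bar5.0: C4/E4 M3 -> D4/A4 P5 similar
  R2 @ bar5.0: C4/B4 M7 -> D4/D5 P8 similar
  R1 @ bar6.0: D4/D5 P8 -> B3/B4 P8 similar
  R8 @ bar6.0: penult P8 not 3rd/6th
  R6 @ bar7.3: closes on m3

No (9 violations)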